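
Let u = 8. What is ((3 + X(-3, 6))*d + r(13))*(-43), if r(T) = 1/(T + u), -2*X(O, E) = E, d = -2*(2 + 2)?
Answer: -43/21 ≈ -2.0476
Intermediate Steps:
d = -8 (d = -2*4 = -8)
X(O, E) = -E/2
r(T) = 1/(8 + T) (r(T) = 1/(T + 8) = 1/(8 + T))
((3 + X(-3, 6))*d + r(13))*(-43) = ((3 - ½*6)*(-8) + 1/(8 + 13))*(-43) = ((3 - 3)*(-8) + 1/21)*(-43) = (0*(-8) + 1/21)*(-43) = (0 + 1/21)*(-43) = (1/21)*(-43) = -43/21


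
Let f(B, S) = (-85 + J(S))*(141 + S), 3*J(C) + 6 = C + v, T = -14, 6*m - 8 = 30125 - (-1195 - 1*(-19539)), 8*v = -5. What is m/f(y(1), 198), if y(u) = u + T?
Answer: -47156/172551 ≈ -0.27329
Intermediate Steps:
v = -5/8 (v = (⅛)*(-5) = -5/8 ≈ -0.62500)
m = 11789/6 (m = 4/3 + (30125 - (-1195 - 1*(-19539)))/6 = 4/3 + (30125 - (-1195 + 19539))/6 = 4/3 + (30125 - 1*18344)/6 = 4/3 + (30125 - 18344)/6 = 4/3 + (⅙)*11781 = 4/3 + 3927/2 = 11789/6 ≈ 1964.8)
J(C) = -53/24 + C/3 (J(C) = -2 + (C - 5/8)/3 = -2 + (-5/8 + C)/3 = -2 + (-5/24 + C/3) = -53/24 + C/3)
y(u) = -14 + u (y(u) = u - 14 = -14 + u)
f(B, S) = (141 + S)*(-2093/24 + S/3) (f(B, S) = (-85 + (-53/24 + S/3))*(141 + S) = (-2093/24 + S/3)*(141 + S) = (141 + S)*(-2093/24 + S/3))
m/f(y(1), 198) = 11789/(6*(-98371/8 - 965/24*198 + (⅓)*198²)) = 11789/(6*(-98371/8 - 31845/4 + (⅓)*39204)) = 11789/(6*(-98371/8 - 31845/4 + 13068)) = 11789/(6*(-57517/8)) = (11789/6)*(-8/57517) = -47156/172551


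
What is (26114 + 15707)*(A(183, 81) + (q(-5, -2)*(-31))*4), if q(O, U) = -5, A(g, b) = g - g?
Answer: 25929020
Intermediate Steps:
A(g, b) = 0
(26114 + 15707)*(A(183, 81) + (q(-5, -2)*(-31))*4) = (26114 + 15707)*(0 - 5*(-31)*4) = 41821*(0 + 155*4) = 41821*(0 + 620) = 41821*620 = 25929020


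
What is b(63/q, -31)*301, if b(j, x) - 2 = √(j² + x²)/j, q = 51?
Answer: 602 + 43*√278170/3 ≈ 8161.7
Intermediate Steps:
b(j, x) = 2 + √(j² + x²)/j
b(63/q, -31)*301 = (2 + √((63/51)² + (-31)²)/((63/51)))*301 = (2 + √((63*(1/51))² + 961)/((63*(1/51))))*301 = (2 + √((21/17)² + 961)/(21/17))*301 = (2 + 17*√(441/289 + 961)/21)*301 = (2 + 17*√(278170/289)/21)*301 = (2 + 17*(√278170/17)/21)*301 = (2 + √278170/21)*301 = 602 + 43*√278170/3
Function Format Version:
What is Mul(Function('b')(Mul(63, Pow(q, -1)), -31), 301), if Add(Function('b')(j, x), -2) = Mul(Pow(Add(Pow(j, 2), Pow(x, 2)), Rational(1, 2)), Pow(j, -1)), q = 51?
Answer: Add(602, Mul(Rational(43, 3), Pow(278170, Rational(1, 2)))) ≈ 8161.7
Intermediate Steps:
Function('b')(j, x) = Add(2, Mul(Pow(j, -1), Pow(Add(Pow(j, 2), Pow(x, 2)), Rational(1, 2)))) (Function('b')(j, x) = Add(2, Mul(Pow(Add(Pow(j, 2), Pow(x, 2)), Rational(1, 2)), Pow(j, -1))) = Add(2, Mul(Pow(j, -1), Pow(Add(Pow(j, 2), Pow(x, 2)), Rational(1, 2)))))
Mul(Function('b')(Mul(63, Pow(q, -1)), -31), 301) = Mul(Add(2, Mul(Pow(Mul(63, Pow(51, -1)), -1), Pow(Add(Pow(Mul(63, Pow(51, -1)), 2), Pow(-31, 2)), Rational(1, 2)))), 301) = Mul(Add(2, Mul(Pow(Mul(63, Rational(1, 51)), -1), Pow(Add(Pow(Mul(63, Rational(1, 51)), 2), 961), Rational(1, 2)))), 301) = Mul(Add(2, Mul(Pow(Rational(21, 17), -1), Pow(Add(Pow(Rational(21, 17), 2), 961), Rational(1, 2)))), 301) = Mul(Add(2, Mul(Rational(17, 21), Pow(Add(Rational(441, 289), 961), Rational(1, 2)))), 301) = Mul(Add(2, Mul(Rational(17, 21), Pow(Rational(278170, 289), Rational(1, 2)))), 301) = Mul(Add(2, Mul(Rational(17, 21), Mul(Rational(1, 17), Pow(278170, Rational(1, 2))))), 301) = Mul(Add(2, Mul(Rational(1, 21), Pow(278170, Rational(1, 2)))), 301) = Add(602, Mul(Rational(43, 3), Pow(278170, Rational(1, 2))))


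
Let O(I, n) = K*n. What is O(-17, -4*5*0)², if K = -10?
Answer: 0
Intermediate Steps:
O(I, n) = -10*n
O(-17, -4*5*0)² = (-10*(-4*5)*0)² = (-(-200)*0)² = (-10*0)² = 0² = 0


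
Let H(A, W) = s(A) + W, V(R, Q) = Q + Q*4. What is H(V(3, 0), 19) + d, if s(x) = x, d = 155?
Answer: 174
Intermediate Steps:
V(R, Q) = 5*Q (V(R, Q) = Q + 4*Q = 5*Q)
H(A, W) = A + W
H(V(3, 0), 19) + d = (5*0 + 19) + 155 = (0 + 19) + 155 = 19 + 155 = 174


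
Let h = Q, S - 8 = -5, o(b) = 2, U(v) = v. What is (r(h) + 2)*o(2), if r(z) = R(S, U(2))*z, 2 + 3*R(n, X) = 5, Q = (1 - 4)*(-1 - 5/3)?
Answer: 20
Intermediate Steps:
S = 3 (S = 8 - 5 = 3)
Q = 8 (Q = -3*(-1 - 5*⅓) = -3*(-1 - 5/3) = -3*(-8/3) = 8)
h = 8
R(n, X) = 1 (R(n, X) = -⅔ + (⅓)*5 = -⅔ + 5/3 = 1)
r(z) = z (r(z) = 1*z = z)
(r(h) + 2)*o(2) = (8 + 2)*2 = 10*2 = 20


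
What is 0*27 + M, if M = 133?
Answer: 133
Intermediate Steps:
0*27 + M = 0*27 + 133 = 0 + 133 = 133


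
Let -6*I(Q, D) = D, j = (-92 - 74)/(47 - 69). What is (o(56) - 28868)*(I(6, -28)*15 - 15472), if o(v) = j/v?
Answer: 136943841105/308 ≈ 4.4462e+8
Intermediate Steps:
j = 83/11 (j = -166/(-22) = -166*(-1/22) = 83/11 ≈ 7.5455)
I(Q, D) = -D/6
o(v) = 83/(11*v)
(o(56) - 28868)*(I(6, -28)*15 - 15472) = ((83/11)/56 - 28868)*(-1/6*(-28)*15 - 15472) = ((83/11)*(1/56) - 28868)*((14/3)*15 - 15472) = (83/616 - 28868)*(70 - 15472) = -17782605/616*(-15402) = 136943841105/308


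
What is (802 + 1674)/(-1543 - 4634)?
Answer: -2476/6177 ≈ -0.40084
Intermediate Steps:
(802 + 1674)/(-1543 - 4634) = 2476/(-6177) = 2476*(-1/6177) = -2476/6177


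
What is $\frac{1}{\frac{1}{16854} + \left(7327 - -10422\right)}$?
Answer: $\frac{16854}{299141647} \approx 5.6341 \cdot 10^{-5}$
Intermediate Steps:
$\frac{1}{\frac{1}{16854} + \left(7327 - -10422\right)} = \frac{1}{\frac{1}{16854} + \left(7327 + 10422\right)} = \frac{1}{\frac{1}{16854} + 17749} = \frac{1}{\frac{299141647}{16854}} = \frac{16854}{299141647}$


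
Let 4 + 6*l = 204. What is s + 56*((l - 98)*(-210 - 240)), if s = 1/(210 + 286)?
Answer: 808281601/496 ≈ 1.6296e+6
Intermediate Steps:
l = 100/3 (l = -⅔ + (⅙)*204 = -⅔ + 34 = 100/3 ≈ 33.333)
s = 1/496 ≈ 0.0020161
s + 56*((l - 98)*(-210 - 240)) = 1/496 + 56*((100/3 - 98)*(-210 - 240)) = 1/496 + 56*(-194/3*(-450)) = 1/496 + 56*29100 = 1/496 + 1629600 = 808281601/496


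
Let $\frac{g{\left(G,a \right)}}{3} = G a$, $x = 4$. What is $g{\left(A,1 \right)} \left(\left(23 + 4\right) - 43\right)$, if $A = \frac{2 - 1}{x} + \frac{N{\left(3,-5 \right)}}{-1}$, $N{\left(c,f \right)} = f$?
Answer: $-252$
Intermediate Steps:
$A = \frac{21}{4}$ ($A = \frac{2 - 1}{4} - \frac{5}{-1} = 1 \cdot \frac{1}{4} - -5 = \frac{1}{4} + 5 = \frac{21}{4} \approx 5.25$)
$g{\left(G,a \right)} = 3 G a$
$g{\left(A,1 \right)} \left(\left(23 + 4\right) - 43\right) = 3 \cdot \frac{21}{4} \cdot 1 \left(\left(23 + 4\right) - 43\right) = \frac{63 \left(27 - 43\right)}{4} = \frac{63}{4} \left(-16\right) = -252$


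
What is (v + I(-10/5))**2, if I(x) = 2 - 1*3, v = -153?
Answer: 23716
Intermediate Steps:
I(x) = -1 (I(x) = 2 - 3 = -1)
(v + I(-10/5))**2 = (-153 - 1)**2 = (-154)**2 = 23716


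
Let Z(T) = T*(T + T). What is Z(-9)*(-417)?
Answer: -67554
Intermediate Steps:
Z(T) = 2*T² (Z(T) = T*(2*T) = 2*T²)
Z(-9)*(-417) = (2*(-9)²)*(-417) = (2*81)*(-417) = 162*(-417) = -67554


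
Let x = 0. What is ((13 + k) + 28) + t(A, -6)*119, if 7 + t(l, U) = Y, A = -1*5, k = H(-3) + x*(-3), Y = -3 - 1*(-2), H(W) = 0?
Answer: -911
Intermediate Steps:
Y = -1 (Y = -3 + 2 = -1)
k = 0 (k = 0 + 0*(-3) = 0 + 0 = 0)
A = -5
t(l, U) = -8 (t(l, U) = -7 - 1 = -8)
((13 + k) + 28) + t(A, -6)*119 = ((13 + 0) + 28) - 8*119 = (13 + 28) - 952 = 41 - 952 = -911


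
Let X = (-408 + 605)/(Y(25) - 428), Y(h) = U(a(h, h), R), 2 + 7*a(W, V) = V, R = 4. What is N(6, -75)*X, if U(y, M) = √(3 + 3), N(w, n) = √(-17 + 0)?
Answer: -42158*I*√17/91589 - 197*I*√102/183178 ≈ -1.9087*I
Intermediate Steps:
N(w, n) = I*√17 (N(w, n) = √(-17) = I*√17)
a(W, V) = -2/7 + V/7
U(y, M) = √6
Y(h) = √6
X = 197/(-428 + √6) (X = (-408 + 605)/(√6 - 428) = 197/(-428 + √6) ≈ -0.46293)
N(6, -75)*X = (I*√17)*(-42158/91589 - 197*√6/183178) = I*√17*(-42158/91589 - 197*√6/183178)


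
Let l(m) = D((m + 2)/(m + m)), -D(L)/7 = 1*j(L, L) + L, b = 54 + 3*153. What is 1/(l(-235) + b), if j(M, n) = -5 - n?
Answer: 1/548 ≈ 0.0018248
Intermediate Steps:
b = 513 (b = 54 + 459 = 513)
D(L) = 35 (D(L) = -7*(1*(-5 - L) + L) = -7*((-5 - L) + L) = -7*(-5) = 35)
l(m) = 35
1/(l(-235) + b) = 1/(35 + 513) = 1/548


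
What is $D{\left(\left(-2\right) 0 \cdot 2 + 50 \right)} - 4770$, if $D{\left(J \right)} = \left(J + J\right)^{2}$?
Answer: $5230$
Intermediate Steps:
$D{\left(J \right)} = 4 J^{2}$ ($D{\left(J \right)} = \left(2 J\right)^{2} = 4 J^{2}$)
$D{\left(\left(-2\right) 0 \cdot 2 + 50 \right)} - 4770 = 4 \left(\left(-2\right) 0 \cdot 2 + 50\right)^{2} - 4770 = 4 \left(0 \cdot 2 + 50\right)^{2} - 4770 = 4 \left(0 + 50\right)^{2} - 4770 = 4 \cdot 50^{2} - 4770 = 4 \cdot 2500 - 4770 = 10000 - 4770 = 5230$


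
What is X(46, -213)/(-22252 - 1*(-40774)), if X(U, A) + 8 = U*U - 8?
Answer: 50/441 ≈ 0.11338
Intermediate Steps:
X(U, A) = -16 + U² (X(U, A) = -8 + (U*U - 8) = -8 + (U² - 8) = -8 + (-8 + U²) = -16 + U²)
X(46, -213)/(-22252 - 1*(-40774)) = (-16 + 46²)/(-22252 - 1*(-40774)) = (-16 + 2116)/(-22252 + 40774) = 2100/18522 = 2100*(1/18522) = 50/441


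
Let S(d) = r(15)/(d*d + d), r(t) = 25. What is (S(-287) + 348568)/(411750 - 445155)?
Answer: -9537052867/913983070 ≈ -10.435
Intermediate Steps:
S(d) = 25/(d + d²) (S(d) = 25/(d*d + d) = 25/(d² + d) = 25/(d + d²))
(S(-287) + 348568)/(411750 - 445155) = (25/(-287*(1 - 287)) + 348568)/(411750 - 445155) = (25*(-1/287)/(-286) + 348568)/(-33405) = (25*(-1/287)*(-1/286) + 348568)*(-1/33405) = (25/82082 + 348568)*(-1/33405) = (28611158601/82082)*(-1/33405) = -9537052867/913983070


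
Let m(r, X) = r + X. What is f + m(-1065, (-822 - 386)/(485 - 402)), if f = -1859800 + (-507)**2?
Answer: -133117936/83 ≈ -1.6038e+6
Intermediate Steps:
f = -1602751 (f = -1859800 + 257049 = -1602751)
m(r, X) = X + r
f + m(-1065, (-822 - 386)/(485 - 402)) = -1602751 + ((-822 - 386)/(485 - 402) - 1065) = -1602751 + (-1208/83 - 1065) = -1602751 - 89603/83 = -133117936/83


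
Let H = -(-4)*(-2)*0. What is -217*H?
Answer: 0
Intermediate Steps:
H = 0 (H = -4*2*0 = -8*0 = 0)
-217*H = -217*0 = 0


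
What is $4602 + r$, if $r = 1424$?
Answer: $6026$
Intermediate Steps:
$4602 + r = 4602 + 1424 = 6026$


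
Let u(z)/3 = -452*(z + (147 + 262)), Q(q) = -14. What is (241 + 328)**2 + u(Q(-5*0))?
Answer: -211859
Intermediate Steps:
u(z) = -554604 - 1356*z (u(z) = 3*(-452*(z + (147 + 262))) = 3*(-452*(z + 409)) = 3*(-452*(409 + z)) = 3*(-184868 - 452*z) = -554604 - 1356*z)
(241 + 328)**2 + u(Q(-5*0)) = (241 + 328)**2 + (-554604 - 1356*(-14)) = 569**2 + (-554604 + 18984) = 323761 - 535620 = -211859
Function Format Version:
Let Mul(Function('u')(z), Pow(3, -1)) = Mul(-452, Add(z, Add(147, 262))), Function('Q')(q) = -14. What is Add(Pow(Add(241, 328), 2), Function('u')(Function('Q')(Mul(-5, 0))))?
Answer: -211859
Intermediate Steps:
Function('u')(z) = Add(-554604, Mul(-1356, z)) (Function('u')(z) = Mul(3, Mul(-452, Add(z, Add(147, 262)))) = Mul(3, Mul(-452, Add(z, 409))) = Mul(3, Mul(-452, Add(409, z))) = Mul(3, Add(-184868, Mul(-452, z))) = Add(-554604, Mul(-1356, z)))
Add(Pow(Add(241, 328), 2), Function('u')(Function('Q')(Mul(-5, 0)))) = Add(Pow(Add(241, 328), 2), Add(-554604, Mul(-1356, -14))) = Add(Pow(569, 2), Add(-554604, 18984)) = Add(323761, -535620) = -211859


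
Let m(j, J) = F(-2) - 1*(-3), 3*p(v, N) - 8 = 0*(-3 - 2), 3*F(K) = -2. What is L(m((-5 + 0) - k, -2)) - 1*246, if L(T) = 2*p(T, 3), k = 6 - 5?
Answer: -722/3 ≈ -240.67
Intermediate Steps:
F(K) = -⅔ (F(K) = (⅓)*(-2) = -⅔)
p(v, N) = 8/3 (p(v, N) = 8/3 + (0*(-3 - 2))/3 = 8/3 + (0*(-5))/3 = 8/3 + (⅓)*0 = 8/3 + 0 = 8/3)
k = 1
m(j, J) = 7/3 (m(j, J) = -⅔ - 1*(-3) = -⅔ + 3 = 7/3)
L(T) = 16/3 (L(T) = 2*(8/3) = 16/3)
L(m((-5 + 0) - k, -2)) - 1*246 = 16/3 - 1*246 = 16/3 - 246 = -722/3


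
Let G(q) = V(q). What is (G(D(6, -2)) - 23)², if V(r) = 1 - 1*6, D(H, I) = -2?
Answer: 784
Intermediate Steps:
V(r) = -5 (V(r) = 1 - 6 = -5)
G(q) = -5
(G(D(6, -2)) - 23)² = (-5 - 23)² = (-28)² = 784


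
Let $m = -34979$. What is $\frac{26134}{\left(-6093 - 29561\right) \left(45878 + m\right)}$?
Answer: $- \frac{13067}{194296473} \approx -6.7253 \cdot 10^{-5}$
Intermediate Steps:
$\frac{26134}{\left(-6093 - 29561\right) \left(45878 + m\right)} = \frac{26134}{\left(-6093 - 29561\right) \left(45878 - 34979\right)} = \frac{26134}{\left(-35654\right) 10899} = \frac{26134}{-388592946} = 26134 \left(- \frac{1}{388592946}\right) = - \frac{13067}{194296473}$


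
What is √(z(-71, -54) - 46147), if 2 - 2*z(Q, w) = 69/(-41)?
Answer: I*√310280046/82 ≈ 214.81*I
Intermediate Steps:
z(Q, w) = 151/82 (z(Q, w) = 1 - 69/(2*(-41)) = 1 - 69*(-1)/(2*41) = 1 - ½*(-69/41) = 1 + 69/82 = 151/82)
√(z(-71, -54) - 46147) = √(151/82 - 46147) = √(-3783903/82) = I*√310280046/82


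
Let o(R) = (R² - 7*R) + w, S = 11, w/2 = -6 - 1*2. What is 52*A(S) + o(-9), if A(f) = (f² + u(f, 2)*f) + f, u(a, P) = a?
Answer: 13284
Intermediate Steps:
w = -16 (w = 2*(-6 - 1*2) = 2*(-6 - 2) = 2*(-8) = -16)
A(f) = f + 2*f² (A(f) = (f² + f*f) + f = (f² + f²) + f = 2*f² + f = f + 2*f²)
o(R) = -16 + R² - 7*R (o(R) = (R² - 7*R) - 16 = -16 + R² - 7*R)
52*A(S) + o(-9) = 52*(11*(1 + 2*11)) + (-16 + (-9)² - 7*(-9)) = 52*(11*(1 + 22)) + (-16 + 81 + 63) = 52*(11*23) + 128 = 52*253 + 128 = 13156 + 128 = 13284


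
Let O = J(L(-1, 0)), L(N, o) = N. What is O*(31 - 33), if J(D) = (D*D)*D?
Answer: 2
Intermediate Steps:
J(D) = D**3 (J(D) = D**2*D = D**3)
O = -1 (O = (-1)**3 = -1)
O*(31 - 33) = -(31 - 33) = -1*(-2) = 2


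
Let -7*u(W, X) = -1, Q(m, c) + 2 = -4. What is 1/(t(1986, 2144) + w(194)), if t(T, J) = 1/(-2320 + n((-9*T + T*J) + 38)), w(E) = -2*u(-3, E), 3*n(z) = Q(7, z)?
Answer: -16254/4651 ≈ -3.4947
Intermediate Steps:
Q(m, c) = -6 (Q(m, c) = -2 - 4 = -6)
n(z) = -2 (n(z) = (1/3)*(-6) = -2)
u(W, X) = 1/7 (u(W, X) = -1/7*(-1) = 1/7)
w(E) = -2/7 (w(E) = -2*1/7 = -2/7)
t(T, J) = -1/2322 (t(T, J) = 1/(-2320 - 2) = 1/(-2322) = -1/2322)
1/(t(1986, 2144) + w(194)) = 1/(-1/2322 - 2/7) = 1/(-4651/16254) = -16254/4651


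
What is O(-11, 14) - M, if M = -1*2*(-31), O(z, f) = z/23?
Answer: -1437/23 ≈ -62.478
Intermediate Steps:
O(z, f) = z/23 (O(z, f) = z*(1/23) = z/23)
M = 62 (M = -2*(-31) = 62)
O(-11, 14) - M = (1/23)*(-11) - 1*62 = -11/23 - 62 = -1437/23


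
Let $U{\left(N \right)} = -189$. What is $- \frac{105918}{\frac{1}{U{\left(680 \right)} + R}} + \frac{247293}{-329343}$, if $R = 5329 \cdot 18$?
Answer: $- \frac{1113162641733645}{109781} \approx -1.014 \cdot 10^{10}$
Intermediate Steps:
$R = 95922$
$- \frac{105918}{\frac{1}{U{\left(680 \right)} + R}} + \frac{247293}{-329343} = - \frac{105918}{\frac{1}{-189 + 95922}} + \frac{247293}{-329343} = - \frac{105918}{\frac{1}{95733}} + 247293 \left(- \frac{1}{329343}\right) = - 105918 \frac{1}{\frac{1}{95733}} - \frac{82431}{109781} = \left(-105918\right) 95733 - \frac{82431}{109781} = -10139847894 - \frac{82431}{109781} = - \frac{1113162641733645}{109781}$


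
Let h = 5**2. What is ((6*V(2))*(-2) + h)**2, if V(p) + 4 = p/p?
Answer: 3721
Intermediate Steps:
V(p) = -3 (V(p) = -4 + p/p = -4 + 1 = -3)
h = 25
((6*V(2))*(-2) + h)**2 = ((6*(-3))*(-2) + 25)**2 = (-18*(-2) + 25)**2 = (36 + 25)**2 = 61**2 = 3721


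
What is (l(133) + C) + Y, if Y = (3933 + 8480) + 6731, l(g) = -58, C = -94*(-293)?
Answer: 46628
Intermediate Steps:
C = 27542
Y = 19144 (Y = 12413 + 6731 = 19144)
(l(133) + C) + Y = (-58 + 27542) + 19144 = 27484 + 19144 = 46628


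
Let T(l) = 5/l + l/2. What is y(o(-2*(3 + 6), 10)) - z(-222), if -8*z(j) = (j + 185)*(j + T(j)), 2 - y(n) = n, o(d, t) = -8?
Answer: 74411/48 ≈ 1550.2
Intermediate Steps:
T(l) = l/2 + 5/l (T(l) = 5/l + l*(½) = 5/l + l/2 = l/2 + 5/l)
y(n) = 2 - n
z(j) = -(185 + j)*(5/j + 3*j/2)/8 (z(j) = -(j + 185)*(j + (j/2 + 5/j))/8 = -(185 + j)*(5/j + 3*j/2)/8)
y(o(-2*(3 + 6), 10)) - z(-222) = (2 - 1*(-8)) - (-1850 - 555*(-222)² - 10*(-222) - 3*(-222)³)/(16*(-222)) = (2 + 8) - (-1)*(-1850 - 555*49284 + 2220 - 3*(-10941048))/(16*222) = 10 - (-1)*(-1850 - 27352620 + 2220 + 32823144)/(16*222) = 10 - (-1)*5470894/(16*222) = 10 - 1*(-73931/48) = 10 + 73931/48 = 74411/48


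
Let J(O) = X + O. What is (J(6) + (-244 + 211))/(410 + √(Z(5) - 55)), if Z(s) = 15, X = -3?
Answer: -615/8407 + 3*I*√10/8407 ≈ -0.073153 + 0.0011284*I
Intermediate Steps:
J(O) = -3 + O
(J(6) + (-244 + 211))/(410 + √(Z(5) - 55)) = ((-3 + 6) + (-244 + 211))/(410 + √(15 - 55)) = (3 - 33)/(410 + √(-40)) = -30/(410 + 2*I*√10)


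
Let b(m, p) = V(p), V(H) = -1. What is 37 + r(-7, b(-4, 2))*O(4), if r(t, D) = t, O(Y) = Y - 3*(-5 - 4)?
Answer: -180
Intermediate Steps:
O(Y) = 27 + Y (O(Y) = Y - 3*(-9) = Y - 1*(-27) = Y + 27 = 27 + Y)
b(m, p) = -1
37 + r(-7, b(-4, 2))*O(4) = 37 - 7*(27 + 4) = 37 - 7*31 = 37 - 217 = -180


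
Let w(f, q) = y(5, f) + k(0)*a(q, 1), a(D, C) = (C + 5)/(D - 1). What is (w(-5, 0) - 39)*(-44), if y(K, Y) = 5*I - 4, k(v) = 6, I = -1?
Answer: 3696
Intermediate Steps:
y(K, Y) = -9 (y(K, Y) = 5*(-1) - 4 = -5 - 4 = -9)
a(D, C) = (5 + C)/(-1 + D)
w(f, q) = -9 + 36/(-1 + q) (w(f, q) = -9 + 6*((5 + 1)/(-1 + q)) = -9 + 6*(6/(-1 + q)) = -9 + 36/(-1 + q))
(w(-5, 0) - 39)*(-44) = (9*(5 - 1*0)/(-1 + 0) - 39)*(-44) = (9*(5 + 0)/(-1) - 39)*(-44) = (9*(-1)*5 - 39)*(-44) = (-45 - 39)*(-44) = -84*(-44) = 3696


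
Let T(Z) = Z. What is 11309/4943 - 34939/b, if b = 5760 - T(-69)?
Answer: -106783316/28812747 ≈ -3.7061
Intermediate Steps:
b = 5829 (b = 5760 - 1*(-69) = 5760 + 69 = 5829)
11309/4943 - 34939/b = 11309/4943 - 34939/5829 = -106783316/28812747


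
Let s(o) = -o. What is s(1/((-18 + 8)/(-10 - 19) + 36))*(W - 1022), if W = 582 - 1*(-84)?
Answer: 5162/527 ≈ 9.7951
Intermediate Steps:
W = 666 (W = 582 + 84 = 666)
s(1/((-18 + 8)/(-10 - 19) + 36))*(W - 1022) = (-1/((-18 + 8)/(-10 - 19) + 36))*(666 - 1022) = -1/(-10/(-29) + 36)*(-356) = -1/(-10*(-1/29) + 36)*(-356) = -1/(10/29 + 36)*(-356) = -1/1054/29*(-356) = -1*29/1054*(-356) = -29/1054*(-356) = 5162/527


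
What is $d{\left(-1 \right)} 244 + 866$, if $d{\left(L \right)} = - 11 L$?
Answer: $3550$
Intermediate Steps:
$d{\left(-1 \right)} 244 + 866 = \left(-11\right) \left(-1\right) 244 + 866 = 11 \cdot 244 + 866 = 2684 + 866 = 3550$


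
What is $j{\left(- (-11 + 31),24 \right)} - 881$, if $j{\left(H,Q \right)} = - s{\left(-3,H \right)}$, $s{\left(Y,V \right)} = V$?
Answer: $-861$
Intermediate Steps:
$j{\left(H,Q \right)} = - H$
$j{\left(- (-11 + 31),24 \right)} - 881 = - \left(-1\right) \left(-11 + 31\right) - 881 = - \left(-1\right) 20 - 881 = \left(-1\right) \left(-20\right) - 881 = 20 - 881 = -861$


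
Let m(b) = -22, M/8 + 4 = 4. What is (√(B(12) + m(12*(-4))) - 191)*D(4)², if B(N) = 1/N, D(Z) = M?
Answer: 0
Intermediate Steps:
M = 0 (M = -32 + 8*4 = -32 + 32 = 0)
D(Z) = 0
(√(B(12) + m(12*(-4))) - 191)*D(4)² = (√(1/12 - 22) - 191)*0² = (√(1/12 - 22) - 191)*0 = (√(-263/12) - 191)*0 = (I*√789/6 - 191)*0 = (-191 + I*√789/6)*0 = 0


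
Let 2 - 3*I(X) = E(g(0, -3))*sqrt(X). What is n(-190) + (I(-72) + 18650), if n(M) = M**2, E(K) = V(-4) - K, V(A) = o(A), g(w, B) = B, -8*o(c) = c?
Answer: 164252/3 - 7*I*sqrt(2) ≈ 54751.0 - 9.8995*I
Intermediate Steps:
o(c) = -c/8
V(A) = -A/8
E(K) = 1/2 - K (E(K) = -1/8*(-4) - K = 1/2 - K)
I(X) = 2/3 - 7*sqrt(X)/6 (I(X) = 2/3 - (1/2 - 1*(-3))*sqrt(X)/3 = 2/3 - (1/2 + 3)*sqrt(X)/3 = 2/3 - 7*sqrt(X)/6)
n(-190) + (I(-72) + 18650) = (-190)**2 + ((2/3 - 7*I*sqrt(2)) + 18650) = 36100 + ((2/3 - 7*I*sqrt(2)) + 18650) = 36100 + (55952/3 - 7*I*sqrt(2)) = 164252/3 - 7*I*sqrt(2)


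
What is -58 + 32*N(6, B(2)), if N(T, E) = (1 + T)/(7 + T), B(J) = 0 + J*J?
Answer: -530/13 ≈ -40.769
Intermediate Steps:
B(J) = J² (B(J) = 0 + J² = J²)
N(T, E) = (1 + T)/(7 + T)
-58 + 32*N(6, B(2)) = -58 + 32*((1 + 6)/(7 + 6)) = -58 + 32*(7/13) = -58 + 224/13 = -530/13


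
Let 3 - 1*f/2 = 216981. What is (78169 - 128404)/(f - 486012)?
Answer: 16745/306656 ≈ 0.054605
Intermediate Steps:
f = -433956 (f = 6 - 2*216981 = 6 - 433962 = -433956)
(78169 - 128404)/(f - 486012) = (78169 - 128404)/(-433956 - 486012) = -50235/(-919968) = -50235*(-1/919968) = 16745/306656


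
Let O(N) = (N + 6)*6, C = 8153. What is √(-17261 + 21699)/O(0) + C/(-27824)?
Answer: -8153/27824 + √4438/36 ≈ 1.5575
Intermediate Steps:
O(N) = 36 + 6*N (O(N) = (6 + N)*6 = 36 + 6*N)
√(-17261 + 21699)/O(0) + C/(-27824) = √(-17261 + 21699)/(36 + 6*0) + 8153/(-27824) = √4438/(36 + 0) + 8153*(-1/27824) = √4438/36 - 8153/27824 = -8153/27824 + √4438/36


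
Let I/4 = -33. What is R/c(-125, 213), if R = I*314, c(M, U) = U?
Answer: -13816/71 ≈ -194.59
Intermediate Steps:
I = -132 (I = 4*(-33) = -132)
R = -41448 (R = -132*314 = -41448)
R/c(-125, 213) = -41448/213 = -41448*1/213 = -13816/71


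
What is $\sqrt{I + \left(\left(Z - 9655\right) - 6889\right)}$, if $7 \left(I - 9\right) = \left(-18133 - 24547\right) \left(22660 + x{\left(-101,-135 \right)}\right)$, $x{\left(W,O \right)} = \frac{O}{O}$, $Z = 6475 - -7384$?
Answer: $\frac{2 i \sqrt{1692582871}}{7} \approx 11755.0 i$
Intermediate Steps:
$Z = 13859$ ($Z = 6475 + 7384 = 13859$)
$x{\left(W,O \right)} = 1$
$I = - \frac{967171417}{7}$ ($I = 9 + \frac{\left(-18133 - 24547\right) \left(22660 + 1\right)}{7} = 9 + \frac{\left(-42680\right) 22661}{7} = 9 + \frac{1}{7} \left(-967171480\right) = 9 - \frac{967171480}{7} = - \frac{967171417}{7} \approx -1.3817 \cdot 10^{8}$)
$\sqrt{I + \left(\left(Z - 9655\right) - 6889\right)} = \sqrt{- \frac{967171417}{7} + \left(\left(13859 - 9655\right) - 6889\right)} = \sqrt{- \frac{967171417}{7} + \left(4204 - 6889\right)} = \sqrt{- \frac{967171417}{7} - 2685} = \sqrt{- \frac{967190212}{7}} = \frac{2 i \sqrt{1692582871}}{7}$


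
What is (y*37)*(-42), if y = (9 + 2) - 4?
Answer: -10878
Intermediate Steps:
y = 7 (y = 11 - 4 = 7)
(y*37)*(-42) = (7*37)*(-42) = 259*(-42) = -10878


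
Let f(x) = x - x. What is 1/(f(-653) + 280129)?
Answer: 1/280129 ≈ 3.5698e-6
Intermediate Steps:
f(x) = 0
1/(f(-653) + 280129) = 1/(0 + 280129) = 1/280129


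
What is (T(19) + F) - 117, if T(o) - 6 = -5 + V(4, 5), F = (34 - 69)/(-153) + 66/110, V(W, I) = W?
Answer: -85046/765 ≈ -111.17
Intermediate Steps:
F = 634/765 (F = -35*(-1/153) + 66*(1/110) = 35/153 + 3/5 = 634/765 ≈ 0.82876)
T(o) = 5 (T(o) = 6 + (-5 + 4) = 6 - 1 = 5)
(T(19) + F) - 117 = (5 + 634/765) - 117 = 4459/765 - 117 = -85046/765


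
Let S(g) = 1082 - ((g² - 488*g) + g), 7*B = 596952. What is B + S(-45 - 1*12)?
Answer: 387470/7 ≈ 55353.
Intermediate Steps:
B = 596952/7 (B = (⅐)*596952 = 596952/7 ≈ 85279.)
S(g) = 1082 - g² + 487*g (S(g) = 1082 - (g² - 487*g) = 1082 + (-g² + 487*g) = 1082 - g² + 487*g)
B + S(-45 - 1*12) = 596952/7 + (1082 - (-45 - 1*12)² + 487*(-45 - 1*12)) = 596952/7 + (1082 - (-45 - 12)² + 487*(-45 - 12)) = 596952/7 + (1082 - 1*(-57)² + 487*(-57)) = 596952/7 + (1082 - 1*3249 - 27759) = 596952/7 + (1082 - 3249 - 27759) = 596952/7 - 29926 = 387470/7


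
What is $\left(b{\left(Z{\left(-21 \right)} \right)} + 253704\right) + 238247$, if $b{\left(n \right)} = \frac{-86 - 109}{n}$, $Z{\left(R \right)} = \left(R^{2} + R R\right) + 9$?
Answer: $\frac{146109382}{297} \approx 4.9195 \cdot 10^{5}$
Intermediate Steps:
$Z{\left(R \right)} = 9 + 2 R^{2}$ ($Z{\left(R \right)} = \left(R^{2} + R^{2}\right) + 9 = 2 R^{2} + 9 = 9 + 2 R^{2}$)
$b{\left(n \right)} = - \frac{195}{n}$
$\left(b{\left(Z{\left(-21 \right)} \right)} + 253704\right) + 238247 = \left(- \frac{195}{9 + 2 \left(-21\right)^{2}} + 253704\right) + 238247 = \left(- \frac{195}{9 + 2 \cdot 441} + 253704\right) + 238247 = \left(- \frac{195}{9 + 882} + 253704\right) + 238247 = \left(- \frac{195}{891} + 253704\right) + 238247 = \left(\left(-195\right) \frac{1}{891} + 253704\right) + 238247 = \left(- \frac{65}{297} + 253704\right) + 238247 = \frac{75350023}{297} + 238247 = \frac{146109382}{297}$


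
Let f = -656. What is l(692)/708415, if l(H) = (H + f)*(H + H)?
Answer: 49824/708415 ≈ 0.070332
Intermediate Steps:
l(H) = 2*H*(-656 + H) (l(H) = (H - 656)*(H + H) = (-656 + H)*(2*H) = 2*H*(-656 + H))
l(692)/708415 = (2*692*(-656 + 692))/708415 = (2*692*36)*(1/708415) = 49824*(1/708415) = 49824/708415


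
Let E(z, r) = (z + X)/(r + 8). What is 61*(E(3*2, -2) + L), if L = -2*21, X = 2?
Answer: -7442/3 ≈ -2480.7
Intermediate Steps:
E(z, r) = (2 + z)/(8 + r) (E(z, r) = (z + 2)/(r + 8) = (2 + z)/(8 + r))
L = -42
61*(E(3*2, -2) + L) = 61*((2 + 3*2)/(8 - 2) - 42) = 61*((2 + 6)/6 - 42) = 61*((1/6)*8 - 42) = 61*(4/3 - 42) = 61*(-122/3) = -7442/3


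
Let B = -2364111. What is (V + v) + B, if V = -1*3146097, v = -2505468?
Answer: -8015676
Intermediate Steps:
V = -3146097
(V + v) + B = (-3146097 - 2505468) - 2364111 = -5651565 - 2364111 = -8015676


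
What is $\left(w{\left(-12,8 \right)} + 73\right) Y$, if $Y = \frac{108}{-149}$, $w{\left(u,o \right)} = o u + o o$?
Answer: $- \frac{4428}{149} \approx -29.718$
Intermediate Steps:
$w{\left(u,o \right)} = o^{2} + o u$ ($w{\left(u,o \right)} = o u + o^{2} = o^{2} + o u$)
$Y = - \frac{108}{149}$ ($Y = 108 \left(- \frac{1}{149}\right) = - \frac{108}{149} \approx -0.72483$)
$\left(w{\left(-12,8 \right)} + 73\right) Y = \left(8 \left(8 - 12\right) + 73\right) \left(- \frac{108}{149}\right) = \left(8 \left(-4\right) + 73\right) \left(- \frac{108}{149}\right) = \left(-32 + 73\right) \left(- \frac{108}{149}\right) = 41 \left(- \frac{108}{149}\right) = - \frac{4428}{149}$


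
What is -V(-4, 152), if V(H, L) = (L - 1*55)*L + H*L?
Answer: -14136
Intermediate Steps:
V(H, L) = H*L + L*(-55 + L) (V(H, L) = (L - 55)*L + H*L = (-55 + L)*L + H*L = L*(-55 + L) + H*L = H*L + L*(-55 + L))
-V(-4, 152) = -152*(-55 - 4 + 152) = -152*93 = -1*14136 = -14136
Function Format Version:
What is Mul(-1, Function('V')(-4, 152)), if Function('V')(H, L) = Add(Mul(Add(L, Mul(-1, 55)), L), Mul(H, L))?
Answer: -14136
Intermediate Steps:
Function('V')(H, L) = Add(Mul(H, L), Mul(L, Add(-55, L))) (Function('V')(H, L) = Add(Mul(Add(L, -55), L), Mul(H, L)) = Add(Mul(Add(-55, L), L), Mul(H, L)) = Add(Mul(L, Add(-55, L)), Mul(H, L)) = Add(Mul(H, L), Mul(L, Add(-55, L))))
Mul(-1, Function('V')(-4, 152)) = Mul(-1, Mul(152, Add(-55, -4, 152))) = Mul(-1, Mul(152, 93)) = Mul(-1, 14136) = -14136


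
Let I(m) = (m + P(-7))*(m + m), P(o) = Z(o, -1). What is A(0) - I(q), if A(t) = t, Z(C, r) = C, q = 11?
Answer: -88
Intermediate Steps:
P(o) = o
I(m) = 2*m*(-7 + m) (I(m) = (m - 7)*(m + m) = (-7 + m)*(2*m) = 2*m*(-7 + m))
A(0) - I(q) = 0 - 2*11*(-7 + 11) = 0 - 2*11*4 = 0 - 1*88 = 0 - 88 = -88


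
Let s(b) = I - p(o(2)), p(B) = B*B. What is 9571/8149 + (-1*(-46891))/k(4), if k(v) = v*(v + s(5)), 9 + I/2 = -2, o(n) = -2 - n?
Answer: -380813103/1108264 ≈ -343.61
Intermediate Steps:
I = -22 (I = -18 + 2*(-2) = -18 - 4 = -22)
p(B) = B²
s(b) = -38 (s(b) = -22 - (-2 - 1*2)² = -22 - (-2 - 2)² = -22 - 1*(-4)² = -22 - 1*16 = -22 - 16 = -38)
k(v) = v*(-38 + v) (k(v) = v*(v - 38) = v*(-38 + v))
9571/8149 + (-1*(-46891))/k(4) = 9571/8149 + (-1*(-46891))/((4*(-38 + 4))) = 9571*(1/8149) + 46891/((4*(-34))) = 9571/8149 + 46891/(-136) = 9571/8149 + 46891*(-1/136) = 9571/8149 - 46891/136 = -380813103/1108264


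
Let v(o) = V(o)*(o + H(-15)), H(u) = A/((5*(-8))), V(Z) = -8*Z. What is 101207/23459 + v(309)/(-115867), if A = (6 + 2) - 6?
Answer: 148213810843/13590619765 ≈ 10.906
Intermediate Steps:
A = 2 (A = 8 - 6 = 2)
H(u) = -1/20 (H(u) = 2/((5*(-8))) = 2/(-40) = 2*(-1/40) = -1/20)
v(o) = -8*o*(-1/20 + o) (v(o) = (-8*o)*(o - 1/20) = (-8*o)*(-1/20 + o) = -8*o*(-1/20 + o))
101207/23459 + v(309)/(-115867) = 101207/23459 + ((2/5)*309*(1 - 20*309))/(-115867) = 101207*(1/23459) + ((2/5)*309*(1 - 6180))*(-1/115867) = 101207/23459 + ((2/5)*309*(-6179))*(-1/115867) = 101207/23459 - 3818622/5*(-1/115867) = 101207/23459 + 3818622/579335 = 148213810843/13590619765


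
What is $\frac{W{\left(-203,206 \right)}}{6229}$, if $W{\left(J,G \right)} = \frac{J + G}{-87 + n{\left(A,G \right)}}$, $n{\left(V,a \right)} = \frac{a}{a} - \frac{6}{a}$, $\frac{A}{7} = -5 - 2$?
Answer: $- \frac{309}{55195169} \approx -5.5983 \cdot 10^{-6}$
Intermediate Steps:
$A = -49$ ($A = 7 \left(-5 - 2\right) = 7 \left(-7\right) = -49$)
$n{\left(V,a \right)} = 1 - \frac{6}{a}$
$W{\left(J,G \right)} = \frac{G + J}{-87 + \frac{-6 + G}{G}}$ ($W{\left(J,G \right)} = \frac{J + G}{-87 + \frac{-6 + G}{G}} = \frac{G + J}{-87 + \frac{-6 + G}{G}}$)
$\frac{W{\left(-203,206 \right)}}{6229} = \frac{\left(-1\right) 206 \frac{1}{6 + 86 \cdot 206} \left(206 - 203\right)}{6229} = \left(-1\right) 206 \frac{1}{6 + 17716} \cdot 3 \cdot \frac{1}{6229} = \left(-1\right) 206 \cdot \frac{1}{17722} \cdot 3 \cdot \frac{1}{6229} = \left(- \frac{309}{8861}\right) \frac{1}{6229} = - \frac{309}{55195169}$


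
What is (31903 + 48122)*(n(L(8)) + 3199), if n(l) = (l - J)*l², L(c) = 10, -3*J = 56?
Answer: 485404975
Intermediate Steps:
J = -56/3 (J = -⅓*56 = -56/3 ≈ -18.667)
n(l) = l²*(56/3 + l) (n(l) = (l - 1*(-56/3))*l² = (l + 56/3)*l² = (56/3 + l)*l² = l²*(56/3 + l))
(31903 + 48122)*(n(L(8)) + 3199) = (31903 + 48122)*(10²*(56/3 + 10) + 3199) = 80025*(100*(86/3) + 3199) = 80025*(8600/3 + 3199) = 80025*(18197/3) = 485404975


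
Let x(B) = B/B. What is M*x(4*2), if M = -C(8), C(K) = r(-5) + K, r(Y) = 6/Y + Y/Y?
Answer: -39/5 ≈ -7.8000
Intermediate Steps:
r(Y) = 1 + 6/Y (r(Y) = 6/Y + 1 = 1 + 6/Y)
C(K) = -1/5 + K (C(K) = (6 - 5)/(-5) + K = -1/5*1 + K = -1/5 + K)
x(B) = 1
M = -39/5 (M = -(-1/5 + 8) = -1*39/5 = -39/5 ≈ -7.8000)
M*x(4*2) = -39/5*1 = -39/5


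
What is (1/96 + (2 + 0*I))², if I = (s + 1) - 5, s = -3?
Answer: 37249/9216 ≈ 4.0418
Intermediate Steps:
I = -7 (I = (-3 + 1) - 5 = -2 - 5 = -7)
(1/96 + (2 + 0*I))² = (1/96 + (2 + 0*(-7)))² = (1/96 + (2 + 0))² = (1/96 + 2)² = (193/96)² = 37249/9216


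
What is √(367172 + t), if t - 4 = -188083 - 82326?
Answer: √96767 ≈ 311.07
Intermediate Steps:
t = -270405 (t = 4 + (-188083 - 82326) = 4 - 270409 = -270405)
√(367172 + t) = √(367172 - 270405) = √96767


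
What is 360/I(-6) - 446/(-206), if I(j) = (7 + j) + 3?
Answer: 9493/103 ≈ 92.165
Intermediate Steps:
I(j) = 10 + j
360/I(-6) - 446/(-206) = 360/(10 - 6) - 446/(-206) = 360/4 - 446*(-1/206) = 360*(¼) + 223/103 = 90 + 223/103 = 9493/103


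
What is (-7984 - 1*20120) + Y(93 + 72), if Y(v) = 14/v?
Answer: -4637146/165 ≈ -28104.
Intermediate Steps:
(-7984 - 1*20120) + Y(93 + 72) = (-7984 - 1*20120) + 14/(93 + 72) = (-7984 - 20120) + 14/165 = -28104 + 14*(1/165) = -28104 + 14/165 = -4637146/165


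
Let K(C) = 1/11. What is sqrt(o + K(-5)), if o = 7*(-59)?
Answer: I*sqrt(49962)/11 ≈ 20.32*I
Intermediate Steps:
o = -413
K(C) = 1/11
sqrt(o + K(-5)) = sqrt(-413 + 1/11) = sqrt(-4542/11) = I*sqrt(49962)/11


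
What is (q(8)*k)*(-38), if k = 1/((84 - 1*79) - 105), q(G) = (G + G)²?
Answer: 2432/25 ≈ 97.280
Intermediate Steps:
q(G) = 4*G² (q(G) = (2*G)² = 4*G²)
k = -1/100 (k = 1/((84 - 79) - 105) = 1/(5 - 105) = 1/(-100) = -1/100 ≈ -0.010000)
(q(8)*k)*(-38) = ((4*8²)*(-1/100))*(-38) = ((4*64)*(-1/100))*(-38) = (256*(-1/100))*(-38) = -64/25*(-38) = 2432/25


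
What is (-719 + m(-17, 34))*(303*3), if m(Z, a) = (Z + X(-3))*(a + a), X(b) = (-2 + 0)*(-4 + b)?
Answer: -839007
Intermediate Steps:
X(b) = 8 - 2*b (X(b) = -2*(-4 + b) = 8 - 2*b)
m(Z, a) = 2*a*(14 + Z) (m(Z, a) = (Z + (8 - 2*(-3)))*(a + a) = (Z + (8 + 6))*(2*a) = (Z + 14)*(2*a) = (14 + Z)*(2*a) = 2*a*(14 + Z))
(-719 + m(-17, 34))*(303*3) = (-719 + 2*34*(14 - 17))*(303*3) = (-719 + 2*34*(-3))*909 = (-719 - 204)*909 = -923*909 = -839007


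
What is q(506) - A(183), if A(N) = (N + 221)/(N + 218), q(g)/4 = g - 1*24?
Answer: 772724/401 ≈ 1927.0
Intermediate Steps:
q(g) = -96 + 4*g (q(g) = 4*(g - 1*24) = 4*(g - 24) = 4*(-24 + g) = -96 + 4*g)
A(N) = (221 + N)/(218 + N)
q(506) - A(183) = (-96 + 4*506) - (221 + 183)/(218 + 183) = (-96 + 2024) - 404/401 = 1928 - 404/401 = 772724/401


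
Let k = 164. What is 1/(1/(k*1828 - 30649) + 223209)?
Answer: 269143/60075139888 ≈ 4.4801e-6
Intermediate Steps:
1/(1/(k*1828 - 30649) + 223209) = 1/(1/(164*1828 - 30649) + 223209) = 1/(1/(299792 - 30649) + 223209) = 1/(1/269143 + 223209) = 1/(60075139888/269143) = 269143/60075139888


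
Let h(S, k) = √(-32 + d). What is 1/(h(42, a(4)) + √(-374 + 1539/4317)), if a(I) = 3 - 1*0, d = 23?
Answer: 4317*I/524722 - I*√773711447/524722 ≈ -0.044783*I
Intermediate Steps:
a(I) = 3 (a(I) = 3 + 0 = 3)
h(S, k) = 3*I (h(S, k) = √(-32 + 23) = √(-9) = 3*I)
1/(h(42, a(4)) + √(-374 + 1539/4317)) = 1/(3*I + √(-374 + 1539/4317)) = 1/(3*I + √(-374 + 1539*(1/4317))) = 1/(3*I + √(-374 + 513/1439)) = 1/(3*I + √(-537673/1439)) = 1/(3*I + I*√773711447/1439)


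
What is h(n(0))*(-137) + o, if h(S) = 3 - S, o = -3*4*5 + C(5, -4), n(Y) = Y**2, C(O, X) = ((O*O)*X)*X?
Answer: -71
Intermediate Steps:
C(O, X) = O**2*X**2 (C(O, X) = (O**2*X)*X = (X*O**2)*X = O**2*X**2)
o = 340 (o = -3*4*5 + 5**2*(-4)**2 = -12*5 + 25*16 = -60 + 400 = 340)
h(n(0))*(-137) + o = (3 - 1*0**2)*(-137) + 340 = (3 - 1*0)*(-137) + 340 = (3 + 0)*(-137) + 340 = 3*(-137) + 340 = -411 + 340 = -71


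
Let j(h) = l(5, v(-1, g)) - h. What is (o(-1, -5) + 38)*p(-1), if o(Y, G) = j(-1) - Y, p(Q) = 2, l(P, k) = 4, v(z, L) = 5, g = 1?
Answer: 88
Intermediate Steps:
j(h) = 4 - h
o(Y, G) = 5 - Y (o(Y, G) = (4 - 1*(-1)) - Y = (4 + 1) - Y = 5 - Y)
(o(-1, -5) + 38)*p(-1) = ((5 - 1*(-1)) + 38)*2 = ((5 + 1) + 38)*2 = (6 + 38)*2 = 44*2 = 88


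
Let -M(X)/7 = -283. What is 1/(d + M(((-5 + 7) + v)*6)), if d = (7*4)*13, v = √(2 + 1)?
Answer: 1/2345 ≈ 0.00042644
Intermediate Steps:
v = √3 ≈ 1.7320
d = 364 (d = 28*13 = 364)
M(X) = 1981 (M(X) = -7*(-283) = 1981)
1/(d + M(((-5 + 7) + v)*6)) = 1/(364 + 1981) = 1/2345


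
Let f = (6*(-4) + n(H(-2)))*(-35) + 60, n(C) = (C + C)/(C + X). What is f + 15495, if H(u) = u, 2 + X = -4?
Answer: 32755/2 ≈ 16378.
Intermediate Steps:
X = -6 (X = -2 - 4 = -6)
n(C) = 2*C/(-6 + C) (n(C) = (C + C)/(C - 6) = (2*C)/(-6 + C) = 2*C/(-6 + C))
f = 1765/2 (f = (6*(-4) + 2*(-2)/(-6 - 2))*(-35) + 60 = (-24 + 2*(-2)/(-8))*(-35) + 60 = (-24 + 2*(-2)*(-⅛))*(-35) + 60 = (-24 + ½)*(-35) + 60 = -47/2*(-35) + 60 = 1645/2 + 60 = 1765/2 ≈ 882.50)
f + 15495 = 1765/2 + 15495 = 32755/2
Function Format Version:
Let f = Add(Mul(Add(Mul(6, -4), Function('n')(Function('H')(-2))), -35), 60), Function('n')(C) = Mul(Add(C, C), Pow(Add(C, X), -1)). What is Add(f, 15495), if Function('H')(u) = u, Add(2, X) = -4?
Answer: Rational(32755, 2) ≈ 16378.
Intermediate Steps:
X = -6 (X = Add(-2, -4) = -6)
Function('n')(C) = Mul(2, C, Pow(Add(-6, C), -1)) (Function('n')(C) = Mul(Add(C, C), Pow(Add(C, -6), -1)) = Mul(Mul(2, C), Pow(Add(-6, C), -1)) = Mul(2, C, Pow(Add(-6, C), -1)))
f = Rational(1765, 2) (f = Add(Mul(Add(Mul(6, -4), Mul(2, -2, Pow(Add(-6, -2), -1))), -35), 60) = Add(Mul(Add(-24, Mul(2, -2, Pow(-8, -1))), -35), 60) = Add(Mul(Add(-24, Mul(2, -2, Rational(-1, 8))), -35), 60) = Add(Mul(Add(-24, Rational(1, 2)), -35), 60) = Add(Mul(Rational(-47, 2), -35), 60) = Add(Rational(1645, 2), 60) = Rational(1765, 2) ≈ 882.50)
Add(f, 15495) = Add(Rational(1765, 2), 15495) = Rational(32755, 2)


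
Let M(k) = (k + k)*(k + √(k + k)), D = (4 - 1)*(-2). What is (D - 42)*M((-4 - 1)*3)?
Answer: -21600 + 1440*I*√30 ≈ -21600.0 + 7887.2*I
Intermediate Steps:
D = -6 (D = 3*(-2) = -6)
M(k) = 2*k*(k + √2*√k) (M(k) = (2*k)*(k + √(2*k)) = (2*k)*(k + √2*√k) = 2*k*(k + √2*√k))
(D - 42)*M((-4 - 1)*3) = (-6 - 42)*(2*((-4 - 1)*3)² + 2*√2*((-4 - 1)*3)^(3/2)) = -48*(2*(-5*3)² + 2*√2*(-5*3)^(3/2)) = -48*(2*(-15)² + 2*√2*(-15)^(3/2)) = -48*(2*225 + 2*√2*(-15*I*√15)) = -48*(450 - 30*I*√30) = -21600 + 1440*I*√30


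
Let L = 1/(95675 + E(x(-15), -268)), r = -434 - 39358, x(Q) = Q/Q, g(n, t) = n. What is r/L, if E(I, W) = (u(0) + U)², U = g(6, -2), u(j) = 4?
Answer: -3811078800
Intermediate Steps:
U = 6
x(Q) = 1
r = -39792
E(I, W) = 100 (E(I, W) = (4 + 6)² = 10² = 100)
L = 1/95775 (L = 1/(95675 + 100) = 1/95775 ≈ 1.0441e-5)
r/L = -39792/1/95775 = -39792*95775 = -3811078800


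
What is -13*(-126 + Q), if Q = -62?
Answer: 2444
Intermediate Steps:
-13*(-126 + Q) = -13*(-126 - 62) = -13*(-188) = 2444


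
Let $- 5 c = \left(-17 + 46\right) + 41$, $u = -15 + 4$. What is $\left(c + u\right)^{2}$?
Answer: $625$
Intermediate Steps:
$u = -11$
$c = -14$ ($c = - \frac{\left(-17 + 46\right) + 41}{5} = - \frac{29 + 41}{5} = \left(- \frac{1}{5}\right) 70 = -14$)
$\left(c + u\right)^{2} = \left(-14 - 11\right)^{2} = \left(-25\right)^{2} = 625$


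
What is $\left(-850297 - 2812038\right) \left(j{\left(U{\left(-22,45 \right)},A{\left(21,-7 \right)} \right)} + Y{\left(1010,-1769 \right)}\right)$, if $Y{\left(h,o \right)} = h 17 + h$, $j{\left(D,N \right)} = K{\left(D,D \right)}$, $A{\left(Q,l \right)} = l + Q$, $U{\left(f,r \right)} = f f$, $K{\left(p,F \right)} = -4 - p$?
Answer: $-64794030820$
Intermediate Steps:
$U{\left(f,r \right)} = f^{2}$
$A{\left(Q,l \right)} = Q + l$
$j{\left(D,N \right)} = -4 - D$
$Y{\left(h,o \right)} = 18 h$ ($Y{\left(h,o \right)} = 17 h + h = 18 h$)
$\left(-850297 - 2812038\right) \left(j{\left(U{\left(-22,45 \right)},A{\left(21,-7 \right)} \right)} + Y{\left(1010,-1769 \right)}\right) = \left(-850297 - 2812038\right) \left(\left(-4 - \left(-22\right)^{2}\right) + 18 \cdot 1010\right) = - 3662335 \left(\left(-4 - 484\right) + 18180\right) = - 3662335 \left(-488 + 18180\right) = \left(-3662335\right) 17692 = -64794030820$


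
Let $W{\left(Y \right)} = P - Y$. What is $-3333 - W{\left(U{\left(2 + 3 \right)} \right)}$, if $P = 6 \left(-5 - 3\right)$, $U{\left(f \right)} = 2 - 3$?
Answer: $-3286$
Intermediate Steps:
$U{\left(f \right)} = -1$
$P = -48$ ($P = 6 \left(-8\right) = -48$)
$W{\left(Y \right)} = -48 - Y$
$-3333 - W{\left(U{\left(2 + 3 \right)} \right)} = -3333 - \left(-48 - -1\right) = -3333 - \left(-48 + 1\right) = -3333 - -47 = -3333 + 47 = -3286$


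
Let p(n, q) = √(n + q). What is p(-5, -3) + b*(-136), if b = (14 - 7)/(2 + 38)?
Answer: -119/5 + 2*I*√2 ≈ -23.8 + 2.8284*I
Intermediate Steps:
b = 7/40 ≈ 0.17500
p(-5, -3) + b*(-136) = √(-5 - 3) + (7/40)*(-136) = √(-8) - 119/5 = 2*I*√2 - 119/5 = -119/5 + 2*I*√2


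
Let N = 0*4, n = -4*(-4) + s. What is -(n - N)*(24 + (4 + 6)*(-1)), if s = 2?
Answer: -252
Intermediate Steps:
n = 18 (n = -4*(-4) + 2 = 16 + 2 = 18)
N = 0
-(n - N)*(24 + (4 + 6)*(-1)) = -(18 - 1*0)*(24 + (4 + 6)*(-1)) = -(18 + 0)*(24 + 10*(-1)) = -18*(24 - 10) = -18*14 = -1*252 = -252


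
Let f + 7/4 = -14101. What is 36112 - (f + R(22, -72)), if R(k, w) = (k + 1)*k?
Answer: 198835/4 ≈ 49709.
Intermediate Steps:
f = -56411/4 (f = -7/4 - 14101 = -56411/4 ≈ -14103.)
R(k, w) = k*(1 + k) (R(k, w) = (1 + k)*k = k*(1 + k))
36112 - (f + R(22, -72)) = 36112 - (-56411/4 + 22*(1 + 22)) = 36112 - (-56411/4 + 22*23) = 36112 - (-56411/4 + 506) = 36112 - 1*(-54387/4) = 36112 + 54387/4 = 198835/4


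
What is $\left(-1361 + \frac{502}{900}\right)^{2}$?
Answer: $\frac{374787615601}{202500} \approx 1.8508 \cdot 10^{6}$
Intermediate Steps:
$\left(-1361 + \frac{502}{900}\right)^{2} = \left(-1361 + 502 \cdot \frac{1}{900}\right)^{2} = \left(-1361 + \frac{251}{450}\right)^{2} = \left(- \frac{612199}{450}\right)^{2} = \frac{374787615601}{202500}$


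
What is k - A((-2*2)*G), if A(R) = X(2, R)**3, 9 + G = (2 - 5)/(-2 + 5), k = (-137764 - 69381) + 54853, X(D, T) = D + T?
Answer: -226380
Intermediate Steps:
k = -152292 (k = -207145 + 54853 = -152292)
G = -10 (G = -9 + (2 - 5)/(-2 + 5) = -9 - 3/3 = -9 - 3*1/3 = -9 - 1 = -10)
A(R) = (2 + R)**3
k - A((-2*2)*G) = -152292 - (2 - 2*2*(-10))**3 = -152292 - (2 - 4*(-10))**3 = -152292 - (2 + 40)**3 = -152292 - 1*42**3 = -152292 - 1*74088 = -152292 - 74088 = -226380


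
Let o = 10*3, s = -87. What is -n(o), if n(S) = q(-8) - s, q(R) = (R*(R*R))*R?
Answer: -4183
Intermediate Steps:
q(R) = R⁴ (q(R) = (R*R²)*R = R³*R = R⁴)
o = 30
n(S) = 4183 (n(S) = (-8)⁴ - 1*(-87) = 4096 + 87 = 4183)
-n(o) = -1*4183 = -4183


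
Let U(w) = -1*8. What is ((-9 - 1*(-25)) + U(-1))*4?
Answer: 32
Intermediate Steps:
U(w) = -8
((-9 - 1*(-25)) + U(-1))*4 = ((-9 - 1*(-25)) - 8)*4 = ((-9 + 25) - 8)*4 = (16 - 8)*4 = 8*4 = 32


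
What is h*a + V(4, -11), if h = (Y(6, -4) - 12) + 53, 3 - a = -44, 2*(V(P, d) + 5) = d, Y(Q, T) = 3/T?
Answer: 7525/4 ≈ 1881.3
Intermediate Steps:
V(P, d) = -5 + d/2
a = 47 (a = 3 - 1*(-44) = 3 + 44 = 47)
h = 161/4 (h = (3/(-4) - 12) + 53 = (3*(-¼) - 12) + 53 = (-¾ - 12) + 53 = -51/4 + 53 = 161/4 ≈ 40.250)
h*a + V(4, -11) = (161/4)*47 + (-5 + (½)*(-11)) = 7567/4 + (-5 - 11/2) = 7567/4 - 21/2 = 7525/4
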